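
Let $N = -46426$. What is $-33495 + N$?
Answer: $-79921$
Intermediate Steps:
$-33495 + N = -33495 - 46426 = -79921$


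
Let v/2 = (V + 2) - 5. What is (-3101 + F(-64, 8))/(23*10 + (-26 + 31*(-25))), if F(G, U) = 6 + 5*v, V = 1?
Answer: 3115/571 ≈ 5.4553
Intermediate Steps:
v = -4 (v = 2*((1 + 2) - 5) = 2*(3 - 5) = 2*(-2) = -4)
F(G, U) = -14 (F(G, U) = 6 + 5*(-4) = 6 - 20 = -14)
(-3101 + F(-64, 8))/(23*10 + (-26 + 31*(-25))) = (-3101 - 14)/(23*10 + (-26 + 31*(-25))) = -3115/(230 + (-26 - 775)) = -3115/(230 - 801) = -3115/(-571) = -3115*(-1/571) = 3115/571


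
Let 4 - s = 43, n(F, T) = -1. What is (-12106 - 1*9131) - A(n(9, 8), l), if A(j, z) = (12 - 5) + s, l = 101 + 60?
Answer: -21205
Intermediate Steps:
s = -39 (s = 4 - 1*43 = 4 - 43 = -39)
l = 161
A(j, z) = -32 (A(j, z) = (12 - 5) - 39 = 7 - 39 = -32)
(-12106 - 1*9131) - A(n(9, 8), l) = (-12106 - 1*9131) - 1*(-32) = (-12106 - 9131) + 32 = -21237 + 32 = -21205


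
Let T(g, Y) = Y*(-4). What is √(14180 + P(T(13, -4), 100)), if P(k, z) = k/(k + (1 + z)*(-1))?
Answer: 2*√25612285/85 ≈ 119.08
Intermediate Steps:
T(g, Y) = -4*Y
P(k, z) = k/(-1 + k - z) (P(k, z) = k/(k + (-1 - z)) = k/(-1 + k - z))
√(14180 + P(T(13, -4), 100)) = √(14180 - (-4*(-4))/(1 + 100 - (-4)*(-4))) = √(14180 - 1*16/(1 + 100 - 1*16)) = √(14180 - 1*16/(1 + 100 - 16)) = √(14180 - 1*16/85) = √(14180 - 1*16*1/85) = √(14180 - 16/85) = √(1205284/85) = 2*√25612285/85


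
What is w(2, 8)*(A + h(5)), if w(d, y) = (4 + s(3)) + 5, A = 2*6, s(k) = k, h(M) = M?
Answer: 204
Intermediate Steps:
A = 12
w(d, y) = 12 (w(d, y) = (4 + 3) + 5 = 7 + 5 = 12)
w(2, 8)*(A + h(5)) = 12*(12 + 5) = 12*17 = 204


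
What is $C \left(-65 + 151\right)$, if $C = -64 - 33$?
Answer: $-8342$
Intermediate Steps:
$C = -97$
$C \left(-65 + 151\right) = - 97 \left(-65 + 151\right) = \left(-97\right) 86 = -8342$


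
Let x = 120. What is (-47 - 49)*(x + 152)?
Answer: -26112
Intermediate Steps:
(-47 - 49)*(x + 152) = (-47 - 49)*(120 + 152) = -96*272 = -26112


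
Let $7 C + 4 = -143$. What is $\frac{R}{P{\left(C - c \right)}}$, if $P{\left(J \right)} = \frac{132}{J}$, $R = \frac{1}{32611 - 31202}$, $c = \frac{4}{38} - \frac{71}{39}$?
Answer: $- \frac{7145}{68908554} \approx -0.00010369$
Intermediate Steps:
$c = - \frac{1271}{741}$ ($c = 4 \cdot \frac{1}{38} - \frac{71}{39} = \frac{2}{19} - \frac{71}{39} = - \frac{1271}{741} \approx -1.7153$)
$R = \frac{1}{1409} \approx 0.00070972$
$C = -21$ ($C = - \frac{4}{7} + \frac{1}{7} \left(-143\right) = - \frac{4}{7} - \frac{143}{7} = -21$)
$\frac{R}{P{\left(C - c \right)}} = \frac{1}{1409 \frac{132}{-21 - - \frac{1271}{741}}} = \frac{1}{1409 \frac{132}{-21 + \frac{1271}{741}}} = \frac{1}{1409 \frac{132}{- \frac{14290}{741}}} = \frac{1}{1409 \cdot 132 \left(- \frac{741}{14290}\right)} = \frac{1}{1409 \left(- \frac{48906}{7145}\right)} = \frac{1}{1409} \left(- \frac{7145}{48906}\right) = - \frac{7145}{68908554}$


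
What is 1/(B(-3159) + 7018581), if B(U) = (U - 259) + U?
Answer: 1/7012004 ≈ 1.4261e-7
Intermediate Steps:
B(U) = -259 + 2*U (B(U) = (-259 + U) + U = -259 + 2*U)
1/(B(-3159) + 7018581) = 1/((-259 + 2*(-3159)) + 7018581) = 1/((-259 - 6318) + 7018581) = 1/(-6577 + 7018581) = 1/7012004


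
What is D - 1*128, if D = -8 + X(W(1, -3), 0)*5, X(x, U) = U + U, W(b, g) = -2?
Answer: -136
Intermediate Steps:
X(x, U) = 2*U
D = -8 (D = -8 + (2*0)*5 = -8 + 0*5 = -8 + 0 = -8)
D - 1*128 = -8 - 1*128 = -8 - 128 = -136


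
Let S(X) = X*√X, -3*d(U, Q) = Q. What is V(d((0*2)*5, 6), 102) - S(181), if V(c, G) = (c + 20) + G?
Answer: 120 - 181*√181 ≈ -2315.1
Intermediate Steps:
d(U, Q) = -Q/3
V(c, G) = 20 + G + c (V(c, G) = (20 + c) + G = 20 + G + c)
S(X) = X^(3/2)
V(d((0*2)*5, 6), 102) - S(181) = (20 + 102 - ⅓*6) - 181^(3/2) = (20 + 102 - 2) - 181*√181 = 120 - 181*√181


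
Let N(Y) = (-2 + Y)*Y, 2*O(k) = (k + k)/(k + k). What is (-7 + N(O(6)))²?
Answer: 961/16 ≈ 60.063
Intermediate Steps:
O(k) = ½ (O(k) = ((k + k)/(k + k))/2 = ((2*k)/((2*k)))/2 = ((2*k)*(1/(2*k)))/2 = (½)*1 = ½)
N(Y) = Y*(-2 + Y)
(-7 + N(O(6)))² = (-7 + (-2 + ½)/2)² = (-7 + (½)*(-3/2))² = (-7 - ¾)² = (-31/4)² = 961/16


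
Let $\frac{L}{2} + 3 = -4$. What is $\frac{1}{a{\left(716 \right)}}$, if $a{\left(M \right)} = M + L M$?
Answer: $- \frac{1}{9308} \approx -0.00010743$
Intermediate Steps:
$L = -14$ ($L = -6 + 2 \left(-4\right) = -6 - 8 = -14$)
$a{\left(M \right)} = - 13 M$ ($a{\left(M \right)} = M - 14 M = - 13 M$)
$\frac{1}{a{\left(716 \right)}} = \frac{1}{\left(-13\right) 716} = \frac{1}{-9308} = - \frac{1}{9308}$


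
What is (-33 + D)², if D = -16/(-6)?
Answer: 8281/9 ≈ 920.11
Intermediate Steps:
D = 8/3 (D = -16*(-⅙) = 8/3 ≈ 2.6667)
(-33 + D)² = (-33 + 8/3)² = (-91/3)² = 8281/9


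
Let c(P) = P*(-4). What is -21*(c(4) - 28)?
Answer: 924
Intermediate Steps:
c(P) = -4*P
-21*(c(4) - 28) = -21*(-4*4 - 28) = -21*(-16 - 28) = -21*(-44) = 924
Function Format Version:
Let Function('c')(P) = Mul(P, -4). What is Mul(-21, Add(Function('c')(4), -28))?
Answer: 924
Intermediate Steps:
Function('c')(P) = Mul(-4, P)
Mul(-21, Add(Function('c')(4), -28)) = Mul(-21, Add(Mul(-4, 4), -28)) = Mul(-21, Add(-16, -28)) = Mul(-21, -44) = 924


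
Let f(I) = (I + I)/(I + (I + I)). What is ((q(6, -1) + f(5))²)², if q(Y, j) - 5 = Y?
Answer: 1500625/81 ≈ 18526.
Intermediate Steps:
q(Y, j) = 5 + Y
f(I) = ⅔ (f(I) = (2*I)/(I + 2*I) = (2*I)/((3*I)) = (2*I)*(1/(3*I)) = ⅔)
((q(6, -1) + f(5))²)² = (((5 + 6) + ⅔)²)² = ((11 + ⅔)²)² = ((35/3)²)² = (1225/9)² = 1500625/81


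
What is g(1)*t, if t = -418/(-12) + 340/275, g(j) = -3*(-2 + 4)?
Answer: -11903/55 ≈ -216.42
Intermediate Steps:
g(j) = -6 (g(j) = -3*2 = -6)
t = 11903/330 (t = -418*(-1/12) + 340*(1/275) = 209/6 + 68/55 = 11903/330 ≈ 36.070)
g(1)*t = -6*11903/330 = -11903/55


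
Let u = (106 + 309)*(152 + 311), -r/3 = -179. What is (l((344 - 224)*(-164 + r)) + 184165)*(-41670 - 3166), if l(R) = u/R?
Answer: -18480093452381/2238 ≈ -8.2574e+9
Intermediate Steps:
r = 537 (r = -3*(-179) = 537)
u = 192145 (u = 415*463 = 192145)
l(R) = 192145/R
(l((344 - 224)*(-164 + r)) + 184165)*(-41670 - 3166) = (192145/(((344 - 224)*(-164 + 537))) + 184165)*(-41670 - 3166) = (192145/((120*373)) + 184165)*(-44836) = (192145/44760 + 184165)*(-44836) = (192145*(1/44760) + 184165)*(-44836) = (38429/8952 + 184165)*(-44836) = (1648683509/8952)*(-44836) = -18480093452381/2238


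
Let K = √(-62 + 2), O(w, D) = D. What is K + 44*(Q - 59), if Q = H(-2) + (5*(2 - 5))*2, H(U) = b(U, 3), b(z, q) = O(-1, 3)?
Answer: -3784 + 2*I*√15 ≈ -3784.0 + 7.746*I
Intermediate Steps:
b(z, q) = 3
H(U) = 3
K = 2*I*√15 (K = √(-60) = 2*I*√15 ≈ 7.746*I)
Q = -27 (Q = 3 + (5*(2 - 5))*2 = 3 + (5*(-3))*2 = 3 - 15*2 = 3 - 30 = -27)
K + 44*(Q - 59) = 2*I*√15 + 44*(-27 - 59) = 2*I*√15 + 44*(-86) = 2*I*√15 - 3784 = -3784 + 2*I*√15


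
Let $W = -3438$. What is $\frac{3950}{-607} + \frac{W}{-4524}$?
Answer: $- \frac{2630489}{457678} \approx -5.7475$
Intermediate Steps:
$\frac{3950}{-607} + \frac{W}{-4524} = \frac{3950}{-607} - \frac{3438}{-4524} = 3950 \left(- \frac{1}{607}\right) - - \frac{573}{754} = - \frac{3950}{607} + \frac{573}{754} = - \frac{2630489}{457678}$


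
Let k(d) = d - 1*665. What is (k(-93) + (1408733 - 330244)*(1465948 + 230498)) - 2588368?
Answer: 1829595760968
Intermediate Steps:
k(d) = -665 + d (k(d) = d - 665 = -665 + d)
(k(-93) + (1408733 - 330244)*(1465948 + 230498)) - 2588368 = ((-665 - 93) + (1408733 - 330244)*(1465948 + 230498)) - 2588368 = (-758 + 1078489*1696446) - 2588368 = (-758 + 1829598350094) - 2588368 = 1829598349336 - 2588368 = 1829595760968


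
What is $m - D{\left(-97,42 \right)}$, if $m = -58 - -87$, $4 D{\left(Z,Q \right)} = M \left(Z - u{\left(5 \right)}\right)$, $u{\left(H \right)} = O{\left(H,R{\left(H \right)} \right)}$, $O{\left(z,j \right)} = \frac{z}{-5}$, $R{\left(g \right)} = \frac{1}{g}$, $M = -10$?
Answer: $-211$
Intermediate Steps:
$O{\left(z,j \right)} = - \frac{z}{5}$ ($O{\left(z,j \right)} = z \left(- \frac{1}{5}\right) = - \frac{z}{5}$)
$u{\left(H \right)} = - \frac{H}{5}$
$D{\left(Z,Q \right)} = - \frac{5}{2} - \frac{5 Z}{2}$ ($D{\left(Z,Q \right)} = \frac{\left(-10\right) \left(Z - \left(- \frac{1}{5}\right) 5\right)}{4} = \frac{\left(-10\right) \left(Z - -1\right)}{4} = \frac{\left(-10\right) \left(Z + 1\right)}{4} = \frac{\left(-10\right) \left(1 + Z\right)}{4} = \frac{-10 - 10 Z}{4} = - \frac{5}{2} - \frac{5 Z}{2}$)
$m = 29$ ($m = -58 + 87 = 29$)
$m - D{\left(-97,42 \right)} = 29 - \left(- \frac{5}{2} - - \frac{485}{2}\right) = 29 - \left(- \frac{5}{2} + \frac{485}{2}\right) = 29 - 240 = -211$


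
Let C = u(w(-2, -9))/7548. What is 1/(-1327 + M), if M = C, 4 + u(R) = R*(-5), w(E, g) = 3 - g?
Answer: -1887/2504065 ≈ -0.00075358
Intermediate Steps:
u(R) = -4 - 5*R (u(R) = -4 + R*(-5) = -4 - 5*R)
C = -16/1887 (C = (-4 - 5*(3 - 1*(-9)))/7548 = (-4 - 5*(3 + 9))*(1/7548) = (-4 - 5*12)*(1/7548) = (-4 - 60)*(1/7548) = -64*1/7548 = -16/1887 ≈ -0.0084791)
M = -16/1887 ≈ -0.0084791
1/(-1327 + M) = 1/(-1327 - 16/1887) = 1/(-2504065/1887) = -1887/2504065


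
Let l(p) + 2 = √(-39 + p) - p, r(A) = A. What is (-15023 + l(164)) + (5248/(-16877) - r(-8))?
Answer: -256214985/16877 + 5*√5 ≈ -15170.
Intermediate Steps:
l(p) = -2 + √(-39 + p) - p (l(p) = -2 + (√(-39 + p) - p) = -2 + √(-39 + p) - p)
(-15023 + l(164)) + (5248/(-16877) - r(-8)) = (-15023 + (-2 + √(-39 + 164) - 1*164)) + (5248/(-16877) - 1*(-8)) = (-15023 + (-2 + √125 - 164)) + (5248*(-1/16877) + 8) = (-15023 + (-2 + 5*√5 - 164)) + (-5248/16877 + 8) = (-15023 + (-166 + 5*√5)) + 129768/16877 = (-15189 + 5*√5) + 129768/16877 = -256214985/16877 + 5*√5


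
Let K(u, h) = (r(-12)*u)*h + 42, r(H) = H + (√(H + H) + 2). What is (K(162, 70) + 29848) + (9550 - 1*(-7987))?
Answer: -65973 + 22680*I*√6 ≈ -65973.0 + 55554.0*I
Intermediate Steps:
r(H) = 2 + H + √2*√H (r(H) = H + (√(2*H) + 2) = H + (√2*√H + 2) = H + (2 + √2*√H) = 2 + H + √2*√H)
K(u, h) = 42 + h*u*(-10 + 2*I*√6) (K(u, h) = ((2 - 12 + √2*√(-12))*u)*h + 42 = ((2 - 12 + √2*(2*I*√3))*u)*h + 42 = ((2 - 12 + 2*I*√6)*u)*h + 42 = ((-10 + 2*I*√6)*u)*h + 42 = (u*(-10 + 2*I*√6))*h + 42 = h*u*(-10 + 2*I*√6) + 42 = 42 + h*u*(-10 + 2*I*√6))
(K(162, 70) + 29848) + (9550 - 1*(-7987)) = ((42 + 2*70*162*(-5 + I*√6)) + 29848) + (9550 - 1*(-7987)) = ((42 + (-113400 + 22680*I*√6)) + 29848) + (9550 + 7987) = ((-113358 + 22680*I*√6) + 29848) + 17537 = (-83510 + 22680*I*√6) + 17537 = -65973 + 22680*I*√6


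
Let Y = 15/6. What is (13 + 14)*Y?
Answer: 135/2 ≈ 67.500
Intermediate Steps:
Y = 5/2 (Y = 15*(⅙) = 5/2 ≈ 2.5000)
(13 + 14)*Y = (13 + 14)*(5/2) = 27*(5/2) = 135/2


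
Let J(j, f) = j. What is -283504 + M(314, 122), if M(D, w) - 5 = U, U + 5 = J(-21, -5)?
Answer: -283525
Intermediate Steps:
U = -26 (U = -5 - 21 = -26)
M(D, w) = -21 (M(D, w) = 5 - 26 = -21)
-283504 + M(314, 122) = -283504 - 21 = -283525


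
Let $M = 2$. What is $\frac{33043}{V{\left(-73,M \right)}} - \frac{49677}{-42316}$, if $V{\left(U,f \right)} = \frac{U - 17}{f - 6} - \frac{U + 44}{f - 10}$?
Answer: $\frac{11193481931}{6389716} \approx 1751.8$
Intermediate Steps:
$V{\left(U,f \right)} = \frac{-17 + U}{-6 + f} - \frac{44 + U}{-10 + f}$
$\frac{33043}{V{\left(-73,M \right)}} - \frac{49677}{-42316} = \frac{33043}{\frac{1}{60 + 2^{2} - 32} \left(434 - 122 - -292\right)} - \frac{49677}{-42316} = \frac{33043}{\frac{1}{60 + 4 - 32} \left(434 - 122 + 292\right)} - - \frac{49677}{42316} = \frac{33043}{\frac{1}{32} \cdot 604} + \frac{49677}{42316} = \frac{33043}{\frac{151}{8}} + \frac{49677}{42316} = 33043 \cdot \frac{8}{151} + \frac{49677}{42316} = \frac{264344}{151} + \frac{49677}{42316} = \frac{11193481931}{6389716}$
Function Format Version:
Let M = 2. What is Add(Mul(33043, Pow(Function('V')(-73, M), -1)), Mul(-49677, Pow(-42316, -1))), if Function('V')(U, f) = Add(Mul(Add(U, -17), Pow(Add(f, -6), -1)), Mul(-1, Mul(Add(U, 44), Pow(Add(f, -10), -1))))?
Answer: Rational(11193481931, 6389716) ≈ 1751.8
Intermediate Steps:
Function('V')(U, f) = Add(Mul(Pow(Add(-6, f), -1), Add(-17, U)), Mul(-1, Pow(Add(-10, f), -1), Add(44, U))) (Function('V')(U, f) = Add(Mul(Add(-17, U), Pow(Add(-6, f), -1)), Mul(-1, Mul(Add(44, U), Pow(Add(-10, f), -1)))) = Add(Mul(Pow(Add(-6, f), -1), Add(-17, U)), Mul(-1, Mul(Pow(Add(-10, f), -1), Add(44, U)))) = Add(Mul(Pow(Add(-6, f), -1), Add(-17, U)), Mul(-1, Pow(Add(-10, f), -1), Add(44, U))))
Add(Mul(33043, Pow(Function('V')(-73, M), -1)), Mul(-49677, Pow(-42316, -1))) = Add(Mul(33043, Pow(Mul(Pow(Add(60, Pow(2, 2), Mul(-16, 2)), -1), Add(434, Mul(-61, 2), Mul(-4, -73))), -1)), Mul(-49677, Pow(-42316, -1))) = Add(Mul(33043, Pow(Mul(Pow(Add(60, 4, -32), -1), Add(434, -122, 292)), -1)), Mul(-49677, Rational(-1, 42316))) = Add(Mul(33043, Pow(Mul(Pow(32, -1), 604), -1)), Rational(49677, 42316)) = Add(Mul(33043, Pow(Mul(Rational(1, 32), 604), -1)), Rational(49677, 42316)) = Add(Mul(33043, Pow(Rational(151, 8), -1)), Rational(49677, 42316)) = Add(Mul(33043, Rational(8, 151)), Rational(49677, 42316)) = Add(Rational(264344, 151), Rational(49677, 42316)) = Rational(11193481931, 6389716)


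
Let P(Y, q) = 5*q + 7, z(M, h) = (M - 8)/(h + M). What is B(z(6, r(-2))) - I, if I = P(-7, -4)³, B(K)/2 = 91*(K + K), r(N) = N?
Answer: 2015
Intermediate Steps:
z(M, h) = (-8 + M)/(M + h)
B(K) = 364*K (B(K) = 2*(91*(K + K)) = 2*(91*(2*K)) = 2*(182*K) = 364*K)
P(Y, q) = 7 + 5*q
I = -2197 (I = (7 + 5*(-4))³ = (7 - 20)³ = (-13)³ = -2197)
B(z(6, r(-2))) - I = 364*((-8 + 6)/(6 - 2)) - 1*(-2197) = 364*(-2/4) + 2197 = 364*((¼)*(-2)) + 2197 = 364*(-½) + 2197 = -182 + 2197 = 2015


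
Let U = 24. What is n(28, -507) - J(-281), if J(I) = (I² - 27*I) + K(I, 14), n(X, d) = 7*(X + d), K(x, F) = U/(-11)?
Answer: -988887/11 ≈ -89899.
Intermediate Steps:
K(x, F) = -24/11 (K(x, F) = 24/(-11) = 24*(-1/11) = -24/11)
n(X, d) = 7*X + 7*d
J(I) = -24/11 + I² - 27*I (J(I) = (I² - 27*I) - 24/11 = -24/11 + I² - 27*I)
n(28, -507) - J(-281) = (7*28 + 7*(-507)) - (-24/11 + (-281)² - 27*(-281)) = (196 - 3549) - (-24/11 + 78961 + 7587) = -3353 - 1*952004/11 = -3353 - 952004/11 = -988887/11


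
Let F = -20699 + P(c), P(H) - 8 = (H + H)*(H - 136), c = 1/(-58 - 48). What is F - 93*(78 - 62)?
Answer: -124587205/5618 ≈ -22176.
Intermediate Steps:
c = -1/106 (c = 1/(-106) = -1/106 ≈ -0.0094340)
P(H) = 8 + 2*H*(-136 + H) (P(H) = 8 + (H + H)*(H - 136) = 8 + (2*H)*(-136 + H) = 8 + 2*H*(-136 + H))
F = -116227621/5618 (F = -20699 + (8 - 272*(-1/106) + 2*(-1/106)**2) = -20699 + (8 + 136/53 + 2*(1/11236)) = -20699 + (8 + 136/53 + 1/5618) = -20699 + 59361/5618 = -116227621/5618 ≈ -20688.)
F - 93*(78 - 62) = -116227621/5618 - 93*(78 - 62) = -116227621/5618 - 93*16 = -116227621/5618 - 1*1488 = -116227621/5618 - 1488 = -124587205/5618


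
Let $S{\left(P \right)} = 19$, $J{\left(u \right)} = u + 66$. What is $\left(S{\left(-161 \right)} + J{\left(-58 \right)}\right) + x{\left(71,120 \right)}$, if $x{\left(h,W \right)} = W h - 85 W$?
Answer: $-1653$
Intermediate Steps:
$J{\left(u \right)} = 66 + u$
$x{\left(h,W \right)} = - 85 W + W h$
$\left(S{\left(-161 \right)} + J{\left(-58 \right)}\right) + x{\left(71,120 \right)} = \left(19 + \left(66 - 58\right)\right) + 120 \left(-85 + 71\right) = \left(19 + 8\right) + 120 \left(-14\right) = 27 - 1680 = -1653$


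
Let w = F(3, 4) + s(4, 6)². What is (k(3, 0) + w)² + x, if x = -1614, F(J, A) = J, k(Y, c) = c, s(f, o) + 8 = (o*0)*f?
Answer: 2875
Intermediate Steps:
s(f, o) = -8 (s(f, o) = -8 + (o*0)*f = -8 + 0*f = -8 + 0 = -8)
w = 67 (w = 3 + (-8)² = 3 + 64 = 67)
(k(3, 0) + w)² + x = (0 + 67)² - 1614 = 67² - 1614 = 4489 - 1614 = 2875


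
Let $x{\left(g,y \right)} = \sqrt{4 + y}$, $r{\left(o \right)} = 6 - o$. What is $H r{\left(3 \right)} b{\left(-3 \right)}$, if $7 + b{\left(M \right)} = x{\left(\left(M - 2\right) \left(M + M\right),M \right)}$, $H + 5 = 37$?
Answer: $-576$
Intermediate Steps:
$H = 32$ ($H = -5 + 37 = 32$)
$b{\left(M \right)} = -7 + \sqrt{4 + M}$
$H r{\left(3 \right)} b{\left(-3 \right)} = 32 \left(6 - 3\right) \left(-7 + \sqrt{4 - 3}\right) = 32 \left(6 - 3\right) \left(-7 + \sqrt{1}\right) = 32 \cdot 3 \left(-7 + 1\right) = 96 \left(-6\right) = -576$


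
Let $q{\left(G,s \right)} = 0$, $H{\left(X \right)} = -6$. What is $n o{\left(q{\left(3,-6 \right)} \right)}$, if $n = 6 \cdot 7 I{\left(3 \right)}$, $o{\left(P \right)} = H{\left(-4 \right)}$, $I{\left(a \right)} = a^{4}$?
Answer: $-20412$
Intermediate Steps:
$o{\left(P \right)} = -6$
$n = 3402$ ($n = 6 \cdot 7 \cdot 3^{4} = 42 \cdot 81 = 3402$)
$n o{\left(q{\left(3,-6 \right)} \right)} = 3402 \left(-6\right) = -20412$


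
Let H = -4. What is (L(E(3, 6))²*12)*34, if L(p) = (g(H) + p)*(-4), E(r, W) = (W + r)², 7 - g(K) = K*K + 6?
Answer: 28435968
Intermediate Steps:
g(K) = 1 - K² (g(K) = 7 - (K*K + 6) = 7 - (K² + 6) = 7 - (6 + K²) = 7 + (-6 - K²) = 1 - K²)
L(p) = 60 - 4*p (L(p) = ((1 - 1*(-4)²) + p)*(-4) = ((1 - 1*16) + p)*(-4) = ((1 - 16) + p)*(-4) = (-15 + p)*(-4) = 60 - 4*p)
(L(E(3, 6))²*12)*34 = ((60 - 4*(6 + 3)²)²*12)*34 = ((60 - 4*9²)²*12)*34 = ((60 - 4*81)²*12)*34 = ((60 - 324)²*12)*34 = ((-264)²*12)*34 = (69696*12)*34 = 836352*34 = 28435968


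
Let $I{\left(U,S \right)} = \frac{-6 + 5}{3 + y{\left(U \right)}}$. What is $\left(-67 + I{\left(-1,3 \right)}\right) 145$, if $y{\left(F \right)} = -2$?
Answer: $-9860$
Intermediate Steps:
$I{\left(U,S \right)} = -1$ ($I{\left(U,S \right)} = \frac{-6 + 5}{3 - 2} = - 1^{-1} = \left(-1\right) 1 = -1$)
$\left(-67 + I{\left(-1,3 \right)}\right) 145 = \left(-67 - 1\right) 145 = \left(-68\right) 145 = -9860$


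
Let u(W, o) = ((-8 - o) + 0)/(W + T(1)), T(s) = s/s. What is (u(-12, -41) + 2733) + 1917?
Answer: 4647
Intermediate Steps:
T(s) = 1
u(W, o) = (-8 - o)/(1 + W) (u(W, o) = ((-8 - o) + 0)/(W + 1) = (-8 - o)/(1 + W))
(u(-12, -41) + 2733) + 1917 = ((-8 - 1*(-41))/(1 - 12) + 2733) + 1917 = ((-8 + 41)/(-11) + 2733) + 1917 = (-1/11*33 + 2733) + 1917 = (-3 + 2733) + 1917 = 2730 + 1917 = 4647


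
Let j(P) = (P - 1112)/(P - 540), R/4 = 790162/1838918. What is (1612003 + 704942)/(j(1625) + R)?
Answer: 2311414487039175/2186334007 ≈ 1.0572e+6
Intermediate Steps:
R = 1580324/919459 (R = 4*(790162/1838918) = 4*(790162*(1/1838918)) = 4*(395081/919459) = 1580324/919459 ≈ 1.7188)
j(P) = (-1112 + P)/(-540 + P)
(1612003 + 704942)/(j(1625) + R) = (1612003 + 704942)/((-1112 + 1625)/(-540 + 1625) + 1580324/919459) = 2316945/(513/1085 + 1580324/919459) = 2316945/(2186334007/997613015) = 2316945*(997613015/2186334007) = 2311414487039175/2186334007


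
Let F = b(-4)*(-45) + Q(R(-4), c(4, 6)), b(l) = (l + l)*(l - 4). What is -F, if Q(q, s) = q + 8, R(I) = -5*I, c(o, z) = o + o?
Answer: 2852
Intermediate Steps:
c(o, z) = 2*o
b(l) = 2*l*(-4 + l) (b(l) = (2*l)*(-4 + l) = 2*l*(-4 + l))
Q(q, s) = 8 + q
F = -2852 (F = (2*(-4)*(-4 - 4))*(-45) + (8 - 5*(-4)) = (2*(-4)*(-8))*(-45) + (8 + 20) = 64*(-45) + 28 = -2880 + 28 = -2852)
-F = -1*(-2852) = 2852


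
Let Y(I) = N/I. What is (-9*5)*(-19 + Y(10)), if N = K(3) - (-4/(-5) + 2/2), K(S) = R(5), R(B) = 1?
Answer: 4293/5 ≈ 858.60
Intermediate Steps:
K(S) = 1
N = -⅘ (N = 1 - (-4/(-5) + 2/2) = 1 - (-4*(-⅕) + 2*(½)) = 1 - (⅘ + 1) = 1 - 1*9/5 = 1 - 9/5 = -⅘ ≈ -0.80000)
Y(I) = -4/(5*I)
(-9*5)*(-19 + Y(10)) = (-9*5)*(-19 - ⅘/10) = -45*(-19 - ⅘*⅒) = -45*(-19 - 2/25) = -45*(-477/25) = 4293/5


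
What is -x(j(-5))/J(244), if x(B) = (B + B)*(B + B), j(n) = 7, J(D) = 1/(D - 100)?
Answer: -28224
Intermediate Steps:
J(D) = 1/(-100 + D)
x(B) = 4*B² (x(B) = (2*B)*(2*B) = 4*B²)
-x(j(-5))/J(244) = -4*7²/(1/(-100 + 244)) = -4*49/(1/144) = -196/1/144 = -196*144 = -1*28224 = -28224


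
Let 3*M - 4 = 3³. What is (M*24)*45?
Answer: 11160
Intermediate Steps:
M = 31/3 (M = 4/3 + (⅓)*3³ = 4/3 + (⅓)*27 = 4/3 + 9 = 31/3 ≈ 10.333)
(M*24)*45 = ((31/3)*24)*45 = 248*45 = 11160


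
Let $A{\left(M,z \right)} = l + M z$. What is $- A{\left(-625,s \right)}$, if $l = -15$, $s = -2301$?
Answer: $-1438110$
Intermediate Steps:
$A{\left(M,z \right)} = -15 + M z$
$- A{\left(-625,s \right)} = - (-15 - -1438125) = - (-15 + 1438125) = \left(-1\right) 1438110 = -1438110$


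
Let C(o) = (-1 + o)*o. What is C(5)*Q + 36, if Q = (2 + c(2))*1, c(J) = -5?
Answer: -24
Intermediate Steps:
C(o) = o*(-1 + o)
Q = -3 (Q = (2 - 5)*1 = -3*1 = -3)
C(5)*Q + 36 = (5*(-1 + 5))*(-3) + 36 = (5*4)*(-3) + 36 = 20*(-3) + 36 = -60 + 36 = -24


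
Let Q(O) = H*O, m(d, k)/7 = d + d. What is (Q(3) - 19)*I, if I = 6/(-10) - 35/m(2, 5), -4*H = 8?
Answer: 185/4 ≈ 46.250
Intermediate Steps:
H = -2 (H = -¼*8 = -2)
m(d, k) = 14*d (m(d, k) = 7*(d + d) = 7*(2*d) = 14*d)
Q(O) = -2*O
I = -37/20 (I = 6/(-10) - 35/(14*2) = 6*(-⅒) - 35/28 = -⅗ - 35*1/28 = -⅗ - 5/4 = -37/20 ≈ -1.8500)
(Q(3) - 19)*I = (-2*3 - 19)*(-37/20) = (-6 - 19)*(-37/20) = -25*(-37/20) = 185/4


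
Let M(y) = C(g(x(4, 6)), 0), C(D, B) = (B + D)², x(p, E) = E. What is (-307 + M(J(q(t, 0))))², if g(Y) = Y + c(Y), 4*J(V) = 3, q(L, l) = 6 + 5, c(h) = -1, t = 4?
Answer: 79524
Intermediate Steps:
q(L, l) = 11
J(V) = ¾ (J(V) = (¼)*3 = ¾)
g(Y) = -1 + Y (g(Y) = Y - 1 = -1 + Y)
M(y) = 25 (M(y) = (0 + (-1 + 6))² = (0 + 5)² = 5² = 25)
(-307 + M(J(q(t, 0))))² = (-307 + 25)² = (-282)² = 79524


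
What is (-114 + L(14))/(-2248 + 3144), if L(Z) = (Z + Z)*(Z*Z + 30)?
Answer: 3107/448 ≈ 6.9353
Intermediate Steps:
L(Z) = 2*Z*(30 + Z²) (L(Z) = (2*Z)*(Z² + 30) = (2*Z)*(30 + Z²) = 2*Z*(30 + Z²))
(-114 + L(14))/(-2248 + 3144) = (-114 + 2*14*(30 + 14²))/(-2248 + 3144) = (-114 + 2*14*(30 + 196))/896 = (-114 + 2*14*226)*(1/896) = (-114 + 6328)*(1/896) = 6214*(1/896) = 3107/448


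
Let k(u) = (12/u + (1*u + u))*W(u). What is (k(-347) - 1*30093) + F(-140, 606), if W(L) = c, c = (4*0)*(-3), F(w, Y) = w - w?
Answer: -30093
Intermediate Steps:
F(w, Y) = 0
c = 0 (c = 0*(-3) = 0)
W(L) = 0
k(u) = 0 (k(u) = (12/u + (1*u + u))*0 = (12/u + (u + u))*0 = (12/u + 2*u)*0 = (2*u + 12/u)*0 = 0)
(k(-347) - 1*30093) + F(-140, 606) = (0 - 1*30093) + 0 = (0 - 30093) + 0 = -30093 + 0 = -30093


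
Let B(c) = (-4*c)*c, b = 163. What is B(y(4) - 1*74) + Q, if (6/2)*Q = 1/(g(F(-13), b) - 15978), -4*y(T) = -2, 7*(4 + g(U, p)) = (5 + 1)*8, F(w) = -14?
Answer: -7249344109/335478 ≈ -21609.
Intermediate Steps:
g(U, p) = 20/7 (g(U, p) = -4 + ((5 + 1)*8)/7 = -4 + (6*8)/7 = -4 + (1/7)*48 = -4 + 48/7 = 20/7)
y(T) = 1/2 (y(T) = -1/4*(-2) = 1/2)
B(c) = -4*c**2
Q = -7/335478 (Q = 1/(3*(20/7 - 15978)) = 1/(3*(-111826/7)) = (1/3)*(-7/111826) = -7/335478 ≈ -2.0866e-5)
B(y(4) - 1*74) + Q = -4*(1/2 - 1*74)**2 - 7/335478 = -4*(1/2 - 74)**2 - 7/335478 = -4*(-147/2)**2 - 7/335478 = -4*21609/4 - 7/335478 = -21609 - 7/335478 = -7249344109/335478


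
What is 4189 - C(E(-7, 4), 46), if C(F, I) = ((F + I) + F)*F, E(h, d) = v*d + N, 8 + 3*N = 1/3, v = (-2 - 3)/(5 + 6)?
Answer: 42653293/9801 ≈ 4351.9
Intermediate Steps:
v = -5/11 ≈ -0.45455
N = -23/9 (N = -8/3 + (1/3)/3 = -8/3 + (1/3)*(1/3) = -8/3 + 1/9 = -23/9 ≈ -2.5556)
E(h, d) = -23/9 - 5*d/11 (E(h, d) = -5*d/11 - 23/9 = -23/9 - 5*d/11)
C(F, I) = F*(I + 2*F) (C(F, I) = (I + 2*F)*F = F*(I + 2*F))
4189 - C(E(-7, 4), 46) = 4189 - (-23/9 - 5/11*4)*(46 + 2*(-23/9 - 5/11*4)) = 4189 - (-23/9 - 20/11)*(46 + 2*(-23/9 - 20/11)) = 4189 - (-433)*(46 + 2*(-433/99))/99 = 4189 - (-433)*(46 - 866/99)/99 = 4189 - (-433)*3688/(99*99) = 4189 - 1*(-1596904/9801) = 4189 + 1596904/9801 = 42653293/9801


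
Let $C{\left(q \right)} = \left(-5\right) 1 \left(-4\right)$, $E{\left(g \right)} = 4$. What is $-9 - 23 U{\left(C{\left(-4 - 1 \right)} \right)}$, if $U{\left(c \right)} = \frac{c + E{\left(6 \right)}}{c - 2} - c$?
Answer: $\frac{1261}{3} \approx 420.33$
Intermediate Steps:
$C{\left(q \right)} = 20$ ($C{\left(q \right)} = \left(-5\right) \left(-4\right) = 20$)
$U{\left(c \right)} = - c + \frac{4 + c}{-2 + c}$ ($U{\left(c \right)} = \frac{c + 4}{c - 2} - c = \frac{4 + c}{-2 + c} - c = - c + \frac{4 + c}{-2 + c}$)
$-9 - 23 U{\left(C{\left(-4 - 1 \right)} \right)} = -9 - 23 \frac{4 - 20^{2} + 3 \cdot 20}{-2 + 20} = -9 - 23 \frac{4 - 400 + 60}{18} = -9 - 23 \cdot \frac{1}{18} \left(-336\right) = -9 - - \frac{1288}{3} = -9 + \frac{1288}{3} = \frac{1261}{3}$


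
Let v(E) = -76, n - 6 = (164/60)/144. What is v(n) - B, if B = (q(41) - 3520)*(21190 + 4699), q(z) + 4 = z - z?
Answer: 91232760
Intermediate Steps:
q(z) = -4 (q(z) = -4 + (z - z) = -4 + 0 = -4)
n = 13001/2160 (n = 6 + (164/60)/144 = 6 + (164*(1/60))*(1/144) = 6 + (41/15)*(1/144) = 6 + 41/2160 = 13001/2160 ≈ 6.0190)
B = -91232836 (B = (-4 - 3520)*(21190 + 4699) = -3524*25889 = -91232836)
v(n) - B = -76 - 1*(-91232836) = -76 + 91232836 = 91232760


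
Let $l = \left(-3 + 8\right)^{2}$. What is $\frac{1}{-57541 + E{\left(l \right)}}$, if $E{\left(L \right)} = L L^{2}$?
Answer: $- \frac{1}{41916} \approx -2.3857 \cdot 10^{-5}$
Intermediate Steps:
$l = 25$ ($l = 5^{2} = 25$)
$E{\left(L \right)} = L^{3}$
$\frac{1}{-57541 + E{\left(l \right)}} = \frac{1}{-57541 + 25^{3}} = \frac{1}{-57541 + 15625} = \frac{1}{-41916} = - \frac{1}{41916}$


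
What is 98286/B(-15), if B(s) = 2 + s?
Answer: -98286/13 ≈ -7560.5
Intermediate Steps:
98286/B(-15) = 98286/(2 - 15) = 98286/(-13) = 98286*(-1/13) = -98286/13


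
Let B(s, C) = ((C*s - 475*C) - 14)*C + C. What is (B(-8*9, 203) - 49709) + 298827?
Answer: -22294844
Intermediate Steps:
B(s, C) = C + C*(-14 - 475*C + C*s) (B(s, C) = ((-475*C + C*s) - 14)*C + C = (-14 - 475*C + C*s)*C + C = C*(-14 - 475*C + C*s) + C = C + C*(-14 - 475*C + C*s))
(B(-8*9, 203) - 49709) + 298827 = (203*(-13 - 475*203 + 203*(-8*9)) - 49709) + 298827 = (203*(-13 - 96425 + 203*(-72)) - 49709) + 298827 = (203*(-13 - 96425 - 14616) - 49709) + 298827 = (203*(-111054) - 49709) + 298827 = (-22543962 - 49709) + 298827 = -22593671 + 298827 = -22294844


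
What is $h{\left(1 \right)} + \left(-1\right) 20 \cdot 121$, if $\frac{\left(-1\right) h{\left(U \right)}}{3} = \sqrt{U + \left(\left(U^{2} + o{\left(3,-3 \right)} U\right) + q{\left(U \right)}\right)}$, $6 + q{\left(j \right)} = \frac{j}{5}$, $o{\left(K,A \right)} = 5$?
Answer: $-2420 - \frac{3 \sqrt{30}}{5} \approx -2423.3$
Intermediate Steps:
$q{\left(j \right)} = -6 + \frac{j}{5}$
$h{\left(U \right)} = - 3 \sqrt{-6 + U^{2} + \frac{31 U}{5}}$ ($h{\left(U \right)} = - 3 \sqrt{U + \left(\left(U^{2} + 5 U\right) + \left(-6 + \frac{U}{5}\right)\right)} = - 3 \sqrt{U + \left(-6 + U^{2} + \frac{26 U}{5}\right)} = - 3 \sqrt{-6 + U^{2} + \frac{31 U}{5}}$)
$h{\left(1 \right)} + \left(-1\right) 20 \cdot 121 = - \frac{3 \sqrt{-150 + 25 \cdot 1^{2} + 155 \cdot 1}}{5} + \left(-1\right) 20 \cdot 121 = - \frac{3 \sqrt{-150 + 25 \cdot 1 + 155}}{5} - 2420 = - \frac{3 \sqrt{-150 + 25 + 155}}{5} - 2420 = - \frac{3 \sqrt{30}}{5} - 2420 = -2420 - \frac{3 \sqrt{30}}{5}$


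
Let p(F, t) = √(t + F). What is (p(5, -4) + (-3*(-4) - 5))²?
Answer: 64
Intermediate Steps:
p(F, t) = √(F + t)
(p(5, -4) + (-3*(-4) - 5))² = (√(5 - 4) + (-3*(-4) - 5))² = (√1 + (12 - 5))² = (1 + 7)² = 8² = 64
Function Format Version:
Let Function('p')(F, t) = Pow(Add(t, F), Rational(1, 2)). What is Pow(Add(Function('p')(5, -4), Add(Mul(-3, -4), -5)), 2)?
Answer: 64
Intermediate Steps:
Function('p')(F, t) = Pow(Add(F, t), Rational(1, 2))
Pow(Add(Function('p')(5, -4), Add(Mul(-3, -4), -5)), 2) = Pow(Add(Pow(Add(5, -4), Rational(1, 2)), Add(Mul(-3, -4), -5)), 2) = Pow(Add(Pow(1, Rational(1, 2)), Add(12, -5)), 2) = Pow(Add(1, 7), 2) = Pow(8, 2) = 64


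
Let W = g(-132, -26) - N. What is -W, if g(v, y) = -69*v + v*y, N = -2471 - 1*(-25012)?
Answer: 10001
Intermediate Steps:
N = 22541 (N = -2471 + 25012 = 22541)
W = -10001 (W = -132*(-69 - 26) - 1*22541 = -132*(-95) - 22541 = 12540 - 22541 = -10001)
-W = -1*(-10001) = 10001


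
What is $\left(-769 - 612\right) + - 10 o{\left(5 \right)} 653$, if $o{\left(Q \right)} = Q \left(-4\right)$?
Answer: $129219$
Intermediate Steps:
$o{\left(Q \right)} = - 4 Q$
$\left(-769 - 612\right) + - 10 o{\left(5 \right)} 653 = \left(-769 - 612\right) + - 10 \left(\left(-4\right) 5\right) 653 = \left(-769 - 612\right) + \left(-10\right) \left(-20\right) 653 = -1381 + 200 \cdot 653 = -1381 + 130600 = 129219$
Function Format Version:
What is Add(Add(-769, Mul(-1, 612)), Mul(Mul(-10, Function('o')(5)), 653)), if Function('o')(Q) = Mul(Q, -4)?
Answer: 129219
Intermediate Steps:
Function('o')(Q) = Mul(-4, Q)
Add(Add(-769, Mul(-1, 612)), Mul(Mul(-10, Function('o')(5)), 653)) = Add(Add(-769, Mul(-1, 612)), Mul(Mul(-10, Mul(-4, 5)), 653)) = Add(Add(-769, -612), Mul(Mul(-10, -20), 653)) = Add(-1381, Mul(200, 653)) = Add(-1381, 130600) = 129219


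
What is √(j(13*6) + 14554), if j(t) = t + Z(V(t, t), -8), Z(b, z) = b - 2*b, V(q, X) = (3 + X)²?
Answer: √8071 ≈ 89.839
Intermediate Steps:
Z(b, z) = -b
j(t) = t - (3 + t)²
√(j(13*6) + 14554) = √((13*6 - (3 + 13*6)²) + 14554) = √((78 - (3 + 78)²) + 14554) = √((78 - 1*81²) + 14554) = √((78 - 1*6561) + 14554) = √((78 - 6561) + 14554) = √(-6483 + 14554) = √8071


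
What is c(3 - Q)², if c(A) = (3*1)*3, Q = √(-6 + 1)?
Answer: 81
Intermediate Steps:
Q = I*√5 (Q = √(-5) = I*√5 ≈ 2.2361*I)
c(A) = 9 (c(A) = 3*3 = 9)
c(3 - Q)² = 9² = 81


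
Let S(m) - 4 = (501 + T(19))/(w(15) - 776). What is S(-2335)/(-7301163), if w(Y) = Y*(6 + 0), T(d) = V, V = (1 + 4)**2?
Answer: -1109/2504298909 ≈ -4.4284e-7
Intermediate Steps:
V = 25 (V = 5**2 = 25)
T(d) = 25
w(Y) = 6*Y (w(Y) = Y*6 = 6*Y)
S(m) = 1109/343 (S(m) = 4 + (501 + 25)/(6*15 - 776) = 4 + 526/(90 - 776) = 4 + 526/(-686) = 4 + 526*(-1/686) = 4 - 263/343 = 1109/343)
S(-2335)/(-7301163) = (1109/343)/(-7301163) = (1109/343)*(-1/7301163) = -1109/2504298909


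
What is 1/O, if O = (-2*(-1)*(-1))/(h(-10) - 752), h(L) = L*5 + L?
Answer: 406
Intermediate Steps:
h(L) = 6*L (h(L) = 5*L + L = 6*L)
O = 1/406 (O = (-2*(-1)*(-1))/(6*(-10) - 752) = (2*(-1))/(-60 - 752) = -2/(-812) = -1/812*(-2) = 1/406 ≈ 0.0024631)
1/O = 1/(1/406) = 406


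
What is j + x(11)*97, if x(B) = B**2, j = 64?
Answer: 11801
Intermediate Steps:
j + x(11)*97 = 64 + 11**2*97 = 64 + 121*97 = 64 + 11737 = 11801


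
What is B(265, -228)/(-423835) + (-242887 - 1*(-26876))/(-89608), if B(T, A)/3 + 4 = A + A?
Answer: 18335336245/7595801336 ≈ 2.4139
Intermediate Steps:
B(T, A) = -12 + 6*A (B(T, A) = -12 + 3*(A + A) = -12 + 3*(2*A) = -12 + 6*A)
B(265, -228)/(-423835) + (-242887 - 1*(-26876))/(-89608) = (-12 + 6*(-228))/(-423835) + (-242887 - 1*(-26876))/(-89608) = (-12 - 1368)*(-1/423835) + (-242887 + 26876)*(-1/89608) = -1380*(-1/423835) - 216011*(-1/89608) = 276/84767 + 216011/89608 = 18335336245/7595801336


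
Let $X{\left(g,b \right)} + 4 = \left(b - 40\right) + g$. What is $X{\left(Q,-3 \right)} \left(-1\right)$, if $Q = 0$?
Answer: $47$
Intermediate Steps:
$X{\left(g,b \right)} = -44 + b + g$ ($X{\left(g,b \right)} = -4 + \left(\left(b - 40\right) + g\right) = -4 + \left(\left(-40 + b\right) + g\right) = -4 + \left(-40 + b + g\right) = -44 + b + g$)
$X{\left(Q,-3 \right)} \left(-1\right) = \left(-44 - 3 + 0\right) \left(-1\right) = \left(-47\right) \left(-1\right) = 47$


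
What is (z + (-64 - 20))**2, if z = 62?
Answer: 484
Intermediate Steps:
(z + (-64 - 20))**2 = (62 + (-64 - 20))**2 = (62 - 84)**2 = (-22)**2 = 484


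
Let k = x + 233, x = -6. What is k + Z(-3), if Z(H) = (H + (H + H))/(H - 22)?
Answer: 5684/25 ≈ 227.36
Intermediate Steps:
Z(H) = 3*H/(-22 + H) (Z(H) = (H + 2*H)/(-22 + H) = (3*H)/(-22 + H) = 3*H/(-22 + H))
k = 227 (k = -6 + 233 = 227)
k + Z(-3) = 227 + 3*(-3)/(-22 - 3) = 227 + 3*(-3)/(-25) = 227 + 3*(-3)*(-1/25) = 227 + 9/25 = 5684/25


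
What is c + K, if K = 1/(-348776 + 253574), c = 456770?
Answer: 43485417539/95202 ≈ 4.5677e+5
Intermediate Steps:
K = -1/95202 (K = 1/(-95202) = -1/95202 ≈ -1.0504e-5)
c + K = 456770 - 1/95202 = 43485417539/95202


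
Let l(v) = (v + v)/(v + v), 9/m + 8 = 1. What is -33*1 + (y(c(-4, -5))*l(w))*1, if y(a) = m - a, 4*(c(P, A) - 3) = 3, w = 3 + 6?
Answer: -1065/28 ≈ -38.036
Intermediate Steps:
w = 9
m = -9/7 (m = 9/(-8 + 1) = 9/(-7) = 9*(-⅐) = -9/7 ≈ -1.2857)
c(P, A) = 15/4 (c(P, A) = 3 + (¼)*3 = 3 + ¾ = 15/4)
y(a) = -9/7 - a
l(v) = 1 (l(v) = (2*v)/((2*v)) = (2*v)*(1/(2*v)) = 1)
-33*1 + (y(c(-4, -5))*l(w))*1 = -33*1 + ((-9/7 - 1*15/4)*1)*1 = -33 + ((-9/7 - 15/4)*1)*1 = -33 - 141/28*1*1 = -33 - 141/28*1 = -33 - 141/28 = -1065/28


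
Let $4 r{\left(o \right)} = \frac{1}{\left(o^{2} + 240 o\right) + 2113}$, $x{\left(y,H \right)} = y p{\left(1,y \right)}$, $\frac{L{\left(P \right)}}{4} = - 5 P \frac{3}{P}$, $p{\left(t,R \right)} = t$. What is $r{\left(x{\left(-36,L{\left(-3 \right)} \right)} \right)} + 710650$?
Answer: $\frac{14869640599}{20924} \approx 7.1065 \cdot 10^{5}$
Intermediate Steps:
$L{\left(P \right)} = -60$ ($L{\left(P \right)} = 4 - 5 P \frac{3}{P} = 4 \left(-15\right) = -60$)
$x{\left(y,H \right)} = y$ ($x{\left(y,H \right)} = y 1 = y$)
$r{\left(o \right)} = \frac{1}{4 \left(2113 + o^{2} + 240 o\right)}$ ($r{\left(o \right)} = \frac{1}{4 \left(\left(o^{2} + 240 o\right) + 2113\right)} = \frac{1}{4 \left(2113 + o^{2} + 240 o\right)}$)
$r{\left(x{\left(-36,L{\left(-3 \right)} \right)} \right)} + 710650 = \frac{1}{4 \left(2113 + \left(-36\right)^{2} + 240 \left(-36\right)\right)} + 710650 = \frac{1}{4 \left(2113 + 1296 - 8640\right)} + 710650 = \frac{1}{4 \left(-5231\right)} + 710650 = \frac{1}{4} \left(- \frac{1}{5231}\right) + 710650 = - \frac{1}{20924} + 710650 = \frac{14869640599}{20924}$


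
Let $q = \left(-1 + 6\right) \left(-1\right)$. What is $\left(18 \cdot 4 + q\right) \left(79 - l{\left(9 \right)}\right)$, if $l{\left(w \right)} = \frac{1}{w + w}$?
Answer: $\frac{95207}{18} \approx 5289.3$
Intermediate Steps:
$q = -5$ ($q = 5 \left(-1\right) = -5$)
$l{\left(w \right)} = \frac{1}{2 w}$
$\left(18 \cdot 4 + q\right) \left(79 - l{\left(9 \right)}\right) = \left(18 \cdot 4 - 5\right) \left(79 - \frac{1}{2 \cdot 9}\right) = \left(72 - 5\right) \left(79 - \frac{1}{2} \cdot \frac{1}{9}\right) = 67 \left(79 - \frac{1}{18}\right) = 67 \cdot \frac{1421}{18} = \frac{95207}{18}$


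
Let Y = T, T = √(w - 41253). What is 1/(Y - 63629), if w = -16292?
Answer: -63629/4048707186 - I*√57545/4048707186 ≈ -1.5716e-5 - 5.925e-8*I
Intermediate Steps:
T = I*√57545 (T = √(-16292 - 41253) = √(-57545) = I*√57545 ≈ 239.89*I)
Y = I*√57545 ≈ 239.89*I
1/(Y - 63629) = 1/(I*√57545 - 63629) = 1/(-63629 + I*√57545)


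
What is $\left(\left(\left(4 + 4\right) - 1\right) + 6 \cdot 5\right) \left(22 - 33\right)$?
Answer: $-407$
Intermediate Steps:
$\left(\left(\left(4 + 4\right) - 1\right) + 6 \cdot 5\right) \left(22 - 33\right) = \left(\left(8 - 1\right) + 30\right) \left(22 - 33\right) = \left(7 + 30\right) \left(22 - 33\right) = 37 \left(-11\right) = -407$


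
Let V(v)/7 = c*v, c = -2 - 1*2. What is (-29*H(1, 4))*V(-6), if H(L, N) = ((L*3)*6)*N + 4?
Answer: -370272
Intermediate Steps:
c = -4 (c = -2 - 2 = -4)
V(v) = -28*v (V(v) = 7*(-4*v) = -28*v)
H(L, N) = 4 + 18*L*N (H(L, N) = ((3*L)*6)*N + 4 = (18*L)*N + 4 = 18*L*N + 4 = 4 + 18*L*N)
(-29*H(1, 4))*V(-6) = (-29*(4 + 18*1*4))*(-28*(-6)) = -29*(4 + 72)*168 = -29*76*168 = -2204*168 = -370272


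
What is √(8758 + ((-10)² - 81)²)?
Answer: √9119 ≈ 95.493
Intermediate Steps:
√(8758 + ((-10)² - 81)²) = √(8758 + (100 - 81)²) = √(8758 + 19²) = √(8758 + 361) = √9119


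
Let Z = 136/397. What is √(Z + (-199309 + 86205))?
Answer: 6*I*√495170954/397 ≈ 336.31*I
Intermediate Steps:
Z = 136/397 (Z = 136*(1/397) = 136/397 ≈ 0.34257)
√(Z + (-199309 + 86205)) = √(136/397 + (-199309 + 86205)) = √(136/397 - 113104) = √(-44902152/397) = 6*I*√495170954/397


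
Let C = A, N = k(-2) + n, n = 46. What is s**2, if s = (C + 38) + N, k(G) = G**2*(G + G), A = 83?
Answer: 22801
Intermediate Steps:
k(G) = 2*G**3 (k(G) = G**2*(2*G) = 2*G**3)
N = 30 (N = 2*(-2)**3 + 46 = 2*(-8) + 46 = -16 + 46 = 30)
C = 83
s = 151 (s = (83 + 38) + 30 = 121 + 30 = 151)
s**2 = 151**2 = 22801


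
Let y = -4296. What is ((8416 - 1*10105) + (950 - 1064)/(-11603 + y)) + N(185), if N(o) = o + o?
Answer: -20970667/15899 ≈ -1319.0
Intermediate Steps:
N(o) = 2*o
((8416 - 1*10105) + (950 - 1064)/(-11603 + y)) + N(185) = ((8416 - 1*10105) + (950 - 1064)/(-11603 - 4296)) + 2*185 = ((8416 - 10105) - 114/(-15899)) + 370 = (-1689 - 114*(-1/15899)) + 370 = (-1689 + 114/15899) + 370 = -26853297/15899 + 370 = -20970667/15899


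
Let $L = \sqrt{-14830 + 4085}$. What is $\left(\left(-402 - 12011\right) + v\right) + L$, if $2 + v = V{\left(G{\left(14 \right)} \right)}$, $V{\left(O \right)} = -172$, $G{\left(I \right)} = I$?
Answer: $-12587 + i \sqrt{10745} \approx -12587.0 + 103.66 i$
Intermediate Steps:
$L = i \sqrt{10745}$ ($L = \sqrt{-10745} = i \sqrt{10745} \approx 103.66 i$)
$v = -174$ ($v = -2 - 172 = -174$)
$\left(\left(-402 - 12011\right) + v\right) + L = \left(\left(-402 - 12011\right) - 174\right) + i \sqrt{10745} = \left(-12413 - 174\right) + i \sqrt{10745} = -12587 + i \sqrt{10745}$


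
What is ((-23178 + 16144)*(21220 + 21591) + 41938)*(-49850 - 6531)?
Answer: 16975791148316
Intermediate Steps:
((-23178 + 16144)*(21220 + 21591) + 41938)*(-49850 - 6531) = (-7034*42811 + 41938)*(-56381) = (-301132574 + 41938)*(-56381) = -301090636*(-56381) = 16975791148316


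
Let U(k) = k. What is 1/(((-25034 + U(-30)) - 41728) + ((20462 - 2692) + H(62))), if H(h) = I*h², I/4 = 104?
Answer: 1/1550082 ≈ 6.4513e-7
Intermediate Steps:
I = 416 (I = 4*104 = 416)
H(h) = 416*h²
1/(((-25034 + U(-30)) - 41728) + ((20462 - 2692) + H(62))) = 1/(((-25034 - 30) - 41728) + ((20462 - 2692) + 416*62²)) = 1/((-25064 - 41728) + (17770 + 416*3844)) = 1/(-66792 + (17770 + 1599104)) = 1/(-66792 + 1616874) = 1/1550082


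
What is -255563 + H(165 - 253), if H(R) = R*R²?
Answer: -937035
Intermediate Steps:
H(R) = R³
-255563 + H(165 - 253) = -255563 + (165 - 253)³ = -255563 + (-88)³ = -255563 - 681472 = -937035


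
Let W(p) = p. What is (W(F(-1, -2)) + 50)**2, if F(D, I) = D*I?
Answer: 2704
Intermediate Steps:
(W(F(-1, -2)) + 50)**2 = (-1*(-2) + 50)**2 = (2 + 50)**2 = 52**2 = 2704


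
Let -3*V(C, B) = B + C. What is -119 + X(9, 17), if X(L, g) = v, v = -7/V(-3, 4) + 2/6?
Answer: -293/3 ≈ -97.667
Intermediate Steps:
V(C, B) = -B/3 - C/3 (V(C, B) = -(B + C)/3 = -B/3 - C/3)
v = 64/3 (v = -7/(-1/3*4 - 1/3*(-3)) + 2/6 = -7/(-4/3 + 1) + 2*(1/6) = -7/(-1/3) + 1/3 = -7*(-3) + 1/3 = 21 + 1/3 = 64/3 ≈ 21.333)
X(L, g) = 64/3
-119 + X(9, 17) = -119 + 64/3 = -293/3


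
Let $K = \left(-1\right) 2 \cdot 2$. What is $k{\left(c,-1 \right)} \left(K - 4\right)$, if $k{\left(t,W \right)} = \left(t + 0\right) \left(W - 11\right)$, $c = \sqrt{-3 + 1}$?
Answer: $96 i \sqrt{2} \approx 135.76 i$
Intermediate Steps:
$c = i \sqrt{2}$ ($c = \sqrt{-2} = i \sqrt{2} \approx 1.4142 i$)
$K = -4$ ($K = \left(-2\right) 2 = -4$)
$k{\left(t,W \right)} = t \left(-11 + W\right)$
$k{\left(c,-1 \right)} \left(K - 4\right) = i \sqrt{2} \left(-11 - 1\right) \left(-4 - 4\right) = i \sqrt{2} \left(-12\right) \left(-8\right) = - 12 i \sqrt{2} \left(-8\right) = 96 i \sqrt{2}$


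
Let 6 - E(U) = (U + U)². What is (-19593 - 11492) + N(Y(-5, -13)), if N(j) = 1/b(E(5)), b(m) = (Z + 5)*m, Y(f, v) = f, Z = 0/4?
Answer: -14609951/470 ≈ -31085.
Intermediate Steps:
Z = 0 (Z = 0*(¼) = 0)
E(U) = 6 - 4*U² (E(U) = 6 - (U + U)² = 6 - (2*U)² = 6 - 4*U²)
b(m) = 5*m (b(m) = (0 + 5)*m = 5*m)
N(j) = -1/470 (N(j) = 1/(5*(6 - 4*5²)) = 1/(5*(6 - 4*25)) = 1/(5*(6 - 100)) = 1/(5*(-94)) = 1/(-470) = -1/470)
(-19593 - 11492) + N(Y(-5, -13)) = (-19593 - 11492) - 1/470 = -31085 - 1/470 = -14609951/470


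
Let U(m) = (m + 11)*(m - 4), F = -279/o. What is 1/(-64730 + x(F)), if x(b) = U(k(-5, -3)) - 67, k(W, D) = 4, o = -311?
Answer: -1/64797 ≈ -1.5433e-5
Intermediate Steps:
F = 279/311 (F = -279/(-311) = -279*(-1/311) = 279/311 ≈ 0.89711)
U(m) = (-4 + m)*(11 + m) (U(m) = (11 + m)*(-4 + m) = (-4 + m)*(11 + m))
x(b) = -67 (x(b) = (-44 + 4² + 7*4) - 67 = (-44 + 16 + 28) - 67 = 0 - 67 = -67)
1/(-64730 + x(F)) = 1/(-64730 - 67) = 1/(-64797) = -1/64797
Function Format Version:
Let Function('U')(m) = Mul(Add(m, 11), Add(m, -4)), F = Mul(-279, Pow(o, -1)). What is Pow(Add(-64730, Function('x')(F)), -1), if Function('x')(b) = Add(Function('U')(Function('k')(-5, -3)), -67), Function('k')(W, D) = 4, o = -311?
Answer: Rational(-1, 64797) ≈ -1.5433e-5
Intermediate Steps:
F = Rational(279, 311) (F = Mul(-279, Pow(-311, -1)) = Mul(-279, Rational(-1, 311)) = Rational(279, 311) ≈ 0.89711)
Function('U')(m) = Mul(Add(-4, m), Add(11, m)) (Function('U')(m) = Mul(Add(11, m), Add(-4, m)) = Mul(Add(-4, m), Add(11, m)))
Function('x')(b) = -67 (Function('x')(b) = Add(Add(-44, Pow(4, 2), Mul(7, 4)), -67) = Add(Add(-44, 16, 28), -67) = Add(0, -67) = -67)
Pow(Add(-64730, Function('x')(F)), -1) = Pow(Add(-64730, -67), -1) = Pow(-64797, -1) = Rational(-1, 64797)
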